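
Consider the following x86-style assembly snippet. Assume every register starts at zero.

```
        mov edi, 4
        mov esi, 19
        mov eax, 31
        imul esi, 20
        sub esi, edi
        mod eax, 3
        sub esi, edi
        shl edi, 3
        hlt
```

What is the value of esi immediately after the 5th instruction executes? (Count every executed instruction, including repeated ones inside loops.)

mov edi, 4 → edi=4
mov esi, 19 → esi=19
mov eax, 31 → eax=31
imul esi, 20 → esi=19*20=380
sub esi, edi → esi=380-4=376
After step 5: esi = 376.

376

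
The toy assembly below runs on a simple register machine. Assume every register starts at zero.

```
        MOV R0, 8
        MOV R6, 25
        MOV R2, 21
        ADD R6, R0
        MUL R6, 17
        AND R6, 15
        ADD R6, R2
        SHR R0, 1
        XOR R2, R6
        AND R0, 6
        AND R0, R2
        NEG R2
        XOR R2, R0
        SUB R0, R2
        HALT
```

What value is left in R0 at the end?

MOV R0, 8 → R0=8
MOV R6, 25 → R6=25
MOV R2, 21 → R2=21
ADD R6, R0 → R6=25+8=33
MUL R6, 17 → R6=33*17=561
AND R6, 15 → R6=561&15=1
ADD R6, R2 → R6=1+21=22
SHR R0, 1 → R0=8>>1=4
XOR R2, R6 → R2=21^22=3
AND R0, 6 → R0=4&6=4
AND R0, R2 → R0=4&3=0
NEG R2 → R2=-(3)=-3
XOR R2, R0 → R2=(-3)^0=-3
SUB R0, R2 → R0=0-(-3)=3
halt.

3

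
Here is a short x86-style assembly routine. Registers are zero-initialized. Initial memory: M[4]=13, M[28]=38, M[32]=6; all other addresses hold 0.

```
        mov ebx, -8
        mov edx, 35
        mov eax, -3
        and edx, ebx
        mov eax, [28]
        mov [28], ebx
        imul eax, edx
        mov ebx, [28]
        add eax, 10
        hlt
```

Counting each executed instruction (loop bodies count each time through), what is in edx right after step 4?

32

after mov ebx, -8: ebx=-8
after mov edx, 35: edx=35
after mov eax, -3: eax=-3
after and edx, ebx: edx=35&(-8)=32
After step 4: edx = 32.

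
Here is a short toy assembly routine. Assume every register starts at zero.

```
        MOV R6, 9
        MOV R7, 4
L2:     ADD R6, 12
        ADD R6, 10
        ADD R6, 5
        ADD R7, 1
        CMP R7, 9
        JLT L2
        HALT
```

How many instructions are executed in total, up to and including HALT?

33

MOV R6, 9 → R6=9
MOV R7, 4 → R7=4
ADD R6, 12 → R6=9+12=21
ADD R6, 10 → R6=21+10=31
ADD R6, 5 → R6=31+5=36
ADD R7, 1 → R7=4+1=5
CMP R7, 9  (cmp 5,9)
JLT L2: taken
ADD R6, 12 → R6=36+12=48
ADD R6, 10 → R6=48+10=58
ADD R6, 5 → R6=58+5=63
ADD R7, 1 → R7=5+1=6
CMP R7, 9  (cmp 6,9)
JLT L2: taken
ADD R6, 12 → R6=63+12=75
ADD R6, 10 → R6=75+10=85
ADD R6, 5 → R6=85+5=90
ADD R7, 1 → R7=6+1=7
CMP R7, 9  (cmp 7,9)
JLT L2: taken
ADD R6, 12 → R6=90+12=102
ADD R6, 10 → R6=102+10=112
ADD R6, 5 → R6=112+5=117
ADD R7, 1 → R7=7+1=8
CMP R7, 9  (cmp 8,9)
JLT L2: taken
ADD R6, 12 → R6=117+12=129
ADD R6, 10 → R6=129+10=139
ADD R6, 5 → R6=139+5=144
ADD R7, 1 → R7=8+1=9
CMP R7, 9  (cmp 9,9)
JLT L2: not taken
halt.
Total executed instructions: 33.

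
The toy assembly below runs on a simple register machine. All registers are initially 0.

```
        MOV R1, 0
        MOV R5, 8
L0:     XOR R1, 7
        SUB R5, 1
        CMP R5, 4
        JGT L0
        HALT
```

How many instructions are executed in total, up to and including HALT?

R1=0
R5=8
R1=0^7=7
R5=8-1=7
CMP R5, 4  (cmp 7,4)
JGT L0: taken
R1=7^7=0
R5=7-1=6
CMP R5, 4  (cmp 6,4)
JGT L0: taken
R1=0^7=7
R5=6-1=5
CMP R5, 4  (cmp 5,4)
JGT L0: taken
R1=7^7=0
R5=5-1=4
CMP R5, 4  (cmp 4,4)
JGT L0: not taken
halt.
Total executed instructions: 19.

19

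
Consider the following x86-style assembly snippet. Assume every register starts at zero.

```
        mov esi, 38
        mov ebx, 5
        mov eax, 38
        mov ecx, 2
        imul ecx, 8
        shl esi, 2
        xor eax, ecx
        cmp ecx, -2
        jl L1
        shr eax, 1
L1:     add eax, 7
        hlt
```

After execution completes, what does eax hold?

34

esi=38
ebx=5
eax=38
ecx=2
ecx=2*8=16
esi=38<<2=152
eax=38^16=54
cmp ecx, -2  (cmp 16,-2)
jl L1: not taken
eax=54>>1=27
eax=27+7=34
halt.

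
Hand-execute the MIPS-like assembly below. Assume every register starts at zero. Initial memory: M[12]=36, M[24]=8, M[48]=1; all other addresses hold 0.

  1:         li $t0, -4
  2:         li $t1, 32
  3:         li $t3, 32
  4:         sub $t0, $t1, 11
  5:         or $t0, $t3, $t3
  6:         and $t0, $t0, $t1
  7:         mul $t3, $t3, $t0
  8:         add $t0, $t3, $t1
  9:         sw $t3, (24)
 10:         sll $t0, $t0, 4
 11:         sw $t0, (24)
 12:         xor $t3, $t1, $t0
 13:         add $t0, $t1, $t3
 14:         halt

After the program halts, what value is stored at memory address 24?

li $t0, -4 → $t0=-4
li $t1, 32 → $t1=32
li $t3, 32 → $t3=32
sub $t0, $t1, 11 → $t0=32-11=21
or $t0, $t3, $t3 → $t0=32|32=32
and $t0, $t0, $t1 → $t0=32&32=32
mul $t3, $t3, $t0 → $t3=32*32=1024
add $t0, $t3, $t1 → $t0=1024+32=1056
sw $t3, (24) → M[24]=1024
sll $t0, $t0, 4 → $t0=1056<<4=16896
sw $t0, (24) → M[24]=16896
xor $t3, $t1, $t0 → $t3=32^16896=16928
add $t0, $t1, $t3 → $t0=32+16928=16960
halt.

16896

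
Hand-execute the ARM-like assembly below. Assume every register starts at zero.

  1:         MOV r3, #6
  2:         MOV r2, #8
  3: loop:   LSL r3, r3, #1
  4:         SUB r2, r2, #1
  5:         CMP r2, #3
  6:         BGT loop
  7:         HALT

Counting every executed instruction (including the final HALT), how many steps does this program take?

23

r3=6
r2=8
r3=6<<1=12
r2=8-1=7
CMP r2, #3  (cmp 7,3)
BGT loop: taken
r3=12<<1=24
r2=7-1=6
CMP r2, #3  (cmp 6,3)
BGT loop: taken
r3=24<<1=48
r2=6-1=5
CMP r2, #3  (cmp 5,3)
BGT loop: taken
r3=48<<1=96
r2=5-1=4
CMP r2, #3  (cmp 4,3)
BGT loop: taken
r3=96<<1=192
r2=4-1=3
CMP r2, #3  (cmp 3,3)
BGT loop: not taken
halt.
Total executed instructions: 23.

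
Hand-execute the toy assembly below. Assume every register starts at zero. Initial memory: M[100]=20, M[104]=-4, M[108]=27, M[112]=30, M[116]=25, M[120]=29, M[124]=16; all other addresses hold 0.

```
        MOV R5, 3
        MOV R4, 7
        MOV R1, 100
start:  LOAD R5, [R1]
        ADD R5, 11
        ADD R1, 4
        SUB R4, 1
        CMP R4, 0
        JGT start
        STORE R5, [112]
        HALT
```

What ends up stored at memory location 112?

27

after MOV R5, 3: R5=3
after MOV R4, 7: R4=7
after MOV R1, 100: R1=100
after LOAD R5, [R1]: R5=M[100]=20
after ADD R5, 11: R5=20+11=31
after ADD R1, 4: R1=100+4=104
after SUB R4, 1: R4=7-1=6
CMP R4, 0  (cmp 6,0)
JGT start: taken
after LOAD R5, [R1]: R5=M[104]=-4
after ADD R5, 11: R5=(-4)+11=7
after ADD R1, 4: R1=104+4=108
after SUB R4, 1: R4=6-1=5
CMP R4, 0  (cmp 5,0)
JGT start: taken
after LOAD R5, [R1]: R5=M[108]=27
after ADD R5, 11: R5=27+11=38
after ADD R1, 4: R1=108+4=112
after SUB R4, 1: R4=5-1=4
CMP R4, 0  (cmp 4,0)
JGT start: taken
after LOAD R5, [R1]: R5=M[112]=30
after ADD R5, 11: R5=30+11=41
after ADD R1, 4: R1=112+4=116
after SUB R4, 1: R4=4-1=3
CMP R4, 0  (cmp 3,0)
JGT start: taken
after LOAD R5, [R1]: R5=M[116]=25
after ADD R5, 11: R5=25+11=36
after ADD R1, 4: R1=116+4=120
after SUB R4, 1: R4=3-1=2
CMP R4, 0  (cmp 2,0)
JGT start: taken
after LOAD R5, [R1]: R5=M[120]=29
after ADD R5, 11: R5=29+11=40
after ADD R1, 4: R1=120+4=124
after SUB R4, 1: R4=2-1=1
CMP R4, 0  (cmp 1,0)
JGT start: taken
after LOAD R5, [R1]: R5=M[124]=16
after ADD R5, 11: R5=16+11=27
after ADD R1, 4: R1=124+4=128
after SUB R4, 1: R4=1-1=0
CMP R4, 0  (cmp 0,0)
JGT start: not taken
STORE R5, [112] → M[112]=27
halt.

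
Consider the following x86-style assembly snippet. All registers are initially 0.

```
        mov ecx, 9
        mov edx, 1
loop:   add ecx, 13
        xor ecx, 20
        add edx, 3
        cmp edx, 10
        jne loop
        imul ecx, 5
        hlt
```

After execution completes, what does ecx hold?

mov ecx, 9 → ecx=9
mov edx, 1 → edx=1
add ecx, 13 → ecx=9+13=22
xor ecx, 20 → ecx=22^20=2
add edx, 3 → edx=1+3=4
cmp edx, 10  (cmp 4,10)
jne loop: taken
add ecx, 13 → ecx=2+13=15
xor ecx, 20 → ecx=15^20=27
add edx, 3 → edx=4+3=7
cmp edx, 10  (cmp 7,10)
jne loop: taken
add ecx, 13 → ecx=27+13=40
xor ecx, 20 → ecx=40^20=60
add edx, 3 → edx=7+3=10
cmp edx, 10  (cmp 10,10)
jne loop: not taken
imul ecx, 5 → ecx=60*5=300
halt.

300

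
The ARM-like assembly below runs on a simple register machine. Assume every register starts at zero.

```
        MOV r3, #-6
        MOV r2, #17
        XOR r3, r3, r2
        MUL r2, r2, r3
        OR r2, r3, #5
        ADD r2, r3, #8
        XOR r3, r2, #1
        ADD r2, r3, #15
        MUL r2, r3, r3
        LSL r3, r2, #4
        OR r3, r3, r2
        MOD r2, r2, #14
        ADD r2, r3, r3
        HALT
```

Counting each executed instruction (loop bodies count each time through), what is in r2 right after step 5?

MOV r3, #-6 → r3=-6
MOV r2, #17 → r2=17
XOR r3, r3, r2 → r3=(-6)^17=-21
MUL r2, r2, r3 → r2=17*(-21)=-357
OR r2, r3, #5 → r2=(-21)|5=-17
After step 5: r2 = -17.

-17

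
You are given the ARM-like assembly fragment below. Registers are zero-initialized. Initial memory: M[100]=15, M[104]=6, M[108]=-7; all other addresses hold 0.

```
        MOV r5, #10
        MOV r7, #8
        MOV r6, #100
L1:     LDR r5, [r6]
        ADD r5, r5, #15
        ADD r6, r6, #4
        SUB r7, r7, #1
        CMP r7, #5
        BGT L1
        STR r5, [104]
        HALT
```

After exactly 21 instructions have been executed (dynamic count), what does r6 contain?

after MOV r5, #10: r5=10
after MOV r7, #8: r7=8
after MOV r6, #100: r6=100
after LDR r5, [r6]: r5=M[100]=15
after ADD r5, r5, #15: r5=15+15=30
after ADD r6, r6, #4: r6=100+4=104
after SUB r7, r7, #1: r7=8-1=7
CMP r7, #5  (cmp 7,5)
BGT L1: taken
after LDR r5, [r6]: r5=M[104]=6
after ADD r5, r5, #15: r5=6+15=21
after ADD r6, r6, #4: r6=104+4=108
after SUB r7, r7, #1: r7=7-1=6
CMP r7, #5  (cmp 6,5)
BGT L1: taken
after LDR r5, [r6]: r5=M[108]=-7
after ADD r5, r5, #15: r5=(-7)+15=8
after ADD r6, r6, #4: r6=108+4=112
after SUB r7, r7, #1: r7=6-1=5
CMP r7, #5  (cmp 5,5)
BGT L1: not taken
After step 21: r6 = 112.

112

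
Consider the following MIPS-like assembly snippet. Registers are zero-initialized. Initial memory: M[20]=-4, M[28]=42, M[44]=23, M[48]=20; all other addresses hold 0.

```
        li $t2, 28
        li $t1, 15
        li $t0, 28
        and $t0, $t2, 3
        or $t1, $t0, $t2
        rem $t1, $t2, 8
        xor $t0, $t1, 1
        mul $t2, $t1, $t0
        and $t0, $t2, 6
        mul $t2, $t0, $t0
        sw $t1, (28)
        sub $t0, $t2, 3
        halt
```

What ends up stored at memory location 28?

4

after li $t2, 28: $t2=28
after li $t1, 15: $t1=15
after li $t0, 28: $t0=28
after and $t0, $t2, 3: $t0=28&3=0
after or $t1, $t0, $t2: $t1=0|28=28
after rem $t1, $t2, 8: $t1=28%8=4
after xor $t0, $t1, 1: $t0=4^1=5
after mul $t2, $t1, $t0: $t2=4*5=20
after and $t0, $t2, 6: $t0=20&6=4
after mul $t2, $t0, $t0: $t2=4*4=16
sw $t1, (28) → M[28]=4
after sub $t0, $t2, 3: $t0=16-3=13
halt.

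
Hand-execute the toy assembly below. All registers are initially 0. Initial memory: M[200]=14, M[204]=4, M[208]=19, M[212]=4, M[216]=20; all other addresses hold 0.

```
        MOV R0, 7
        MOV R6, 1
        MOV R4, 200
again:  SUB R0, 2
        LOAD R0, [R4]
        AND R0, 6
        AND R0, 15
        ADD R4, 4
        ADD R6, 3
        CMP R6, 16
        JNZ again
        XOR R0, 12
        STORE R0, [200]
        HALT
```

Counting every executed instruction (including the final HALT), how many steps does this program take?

R0=7
R6=1
R4=200
R0=7-2=5
R0=M[200]=14
R0=14&6=6
R0=6&15=6
R4=200+4=204
R6=1+3=4
CMP R6, 16  (cmp 4,16)
JNZ again: taken
R0=6-2=4
R0=M[204]=4
R0=4&6=4
R0=4&15=4
R4=204+4=208
R6=4+3=7
CMP R6, 16  (cmp 7,16)
JNZ again: taken
R0=4-2=2
R0=M[208]=19
R0=19&6=2
R0=2&15=2
R4=208+4=212
R6=7+3=10
CMP R6, 16  (cmp 10,16)
JNZ again: taken
R0=2-2=0
R0=M[212]=4
R0=4&6=4
R0=4&15=4
R4=212+4=216
R6=10+3=13
CMP R6, 16  (cmp 13,16)
JNZ again: taken
R0=4-2=2
R0=M[216]=20
R0=20&6=4
R0=4&15=4
R4=216+4=220
R6=13+3=16
CMP R6, 16  (cmp 16,16)
JNZ again: not taken
R0=4^12=8
STORE R0, [200] → M[200]=8
halt.
Total executed instructions: 46.

46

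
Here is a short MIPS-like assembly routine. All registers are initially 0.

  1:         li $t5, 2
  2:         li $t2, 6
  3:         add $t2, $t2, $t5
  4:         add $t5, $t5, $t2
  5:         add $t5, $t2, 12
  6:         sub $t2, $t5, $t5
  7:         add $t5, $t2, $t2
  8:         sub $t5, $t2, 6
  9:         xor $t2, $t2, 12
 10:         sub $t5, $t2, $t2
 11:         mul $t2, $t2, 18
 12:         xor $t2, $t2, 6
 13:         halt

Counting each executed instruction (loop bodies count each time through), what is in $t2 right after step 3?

li $t5, 2 → $t5=2
li $t2, 6 → $t2=6
add $t2, $t2, $t5 → $t2=6+2=8
After step 3: $t2 = 8.

8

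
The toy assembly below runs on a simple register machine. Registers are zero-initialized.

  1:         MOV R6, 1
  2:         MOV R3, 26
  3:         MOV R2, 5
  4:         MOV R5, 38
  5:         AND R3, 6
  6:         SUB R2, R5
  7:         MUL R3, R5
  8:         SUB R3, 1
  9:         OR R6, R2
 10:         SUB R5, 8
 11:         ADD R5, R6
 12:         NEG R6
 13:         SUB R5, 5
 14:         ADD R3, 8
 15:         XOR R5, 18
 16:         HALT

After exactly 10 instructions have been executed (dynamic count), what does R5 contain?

30

R6=1
R3=26
R2=5
R5=38
R3=26&6=2
R2=5-38=-33
R3=2*38=76
R3=76-1=75
R6=1|(-33)=-33
R5=38-8=30
After step 10: R5 = 30.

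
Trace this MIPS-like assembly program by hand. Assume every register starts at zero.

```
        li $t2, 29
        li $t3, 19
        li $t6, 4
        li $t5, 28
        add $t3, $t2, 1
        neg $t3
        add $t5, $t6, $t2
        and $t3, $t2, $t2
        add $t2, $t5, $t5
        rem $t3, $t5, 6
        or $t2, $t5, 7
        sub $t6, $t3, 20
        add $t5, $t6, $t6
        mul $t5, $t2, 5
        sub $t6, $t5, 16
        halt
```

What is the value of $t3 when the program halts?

li $t2, 29 → $t2=29
li $t3, 19 → $t3=19
li $t6, 4 → $t6=4
li $t5, 28 → $t5=28
add $t3, $t2, 1 → $t3=29+1=30
neg $t3 → $t3=-(30)=-30
add $t5, $t6, $t2 → $t5=4+29=33
and $t3, $t2, $t2 → $t3=29&29=29
add $t2, $t5, $t5 → $t2=33+33=66
rem $t3, $t5, 6 → $t3=33%6=3
or $t2, $t5, 7 → $t2=33|7=39
sub $t6, $t3, 20 → $t6=3-20=-17
add $t5, $t6, $t6 → $t5=(-17)+(-17)=-34
mul $t5, $t2, 5 → $t5=39*5=195
sub $t6, $t5, 16 → $t6=195-16=179
halt.

3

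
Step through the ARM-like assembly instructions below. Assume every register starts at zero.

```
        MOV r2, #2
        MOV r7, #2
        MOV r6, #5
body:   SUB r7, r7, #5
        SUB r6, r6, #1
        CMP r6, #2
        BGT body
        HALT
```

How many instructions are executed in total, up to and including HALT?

16

after MOV r2, #2: r2=2
after MOV r7, #2: r7=2
after MOV r6, #5: r6=5
after SUB r7, r7, #5: r7=2-5=-3
after SUB r6, r6, #1: r6=5-1=4
CMP r6, #2  (cmp 4,2)
BGT body: taken
after SUB r7, r7, #5: r7=(-3)-5=-8
after SUB r6, r6, #1: r6=4-1=3
CMP r6, #2  (cmp 3,2)
BGT body: taken
after SUB r7, r7, #5: r7=(-8)-5=-13
after SUB r6, r6, #1: r6=3-1=2
CMP r6, #2  (cmp 2,2)
BGT body: not taken
halt.
Total executed instructions: 16.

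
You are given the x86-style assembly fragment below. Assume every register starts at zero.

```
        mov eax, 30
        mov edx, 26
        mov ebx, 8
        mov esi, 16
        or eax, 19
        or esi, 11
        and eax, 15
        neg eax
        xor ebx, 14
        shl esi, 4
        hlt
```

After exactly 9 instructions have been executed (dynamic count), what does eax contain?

eax=30
edx=26
ebx=8
esi=16
eax=30|19=31
esi=16|11=27
eax=31&15=15
eax=-(15)=-15
ebx=8^14=6
After step 9: eax = -15.

-15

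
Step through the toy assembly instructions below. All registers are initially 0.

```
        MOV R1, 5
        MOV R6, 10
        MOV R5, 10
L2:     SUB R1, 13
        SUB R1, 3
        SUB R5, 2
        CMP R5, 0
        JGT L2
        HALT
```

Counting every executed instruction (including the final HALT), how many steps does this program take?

29

MOV R1, 5 → R1=5
MOV R6, 10 → R6=10
MOV R5, 10 → R5=10
SUB R1, 13 → R1=5-13=-8
SUB R1, 3 → R1=(-8)-3=-11
SUB R5, 2 → R5=10-2=8
CMP R5, 0  (cmp 8,0)
JGT L2: taken
SUB R1, 13 → R1=(-11)-13=-24
SUB R1, 3 → R1=(-24)-3=-27
SUB R5, 2 → R5=8-2=6
CMP R5, 0  (cmp 6,0)
JGT L2: taken
SUB R1, 13 → R1=(-27)-13=-40
SUB R1, 3 → R1=(-40)-3=-43
SUB R5, 2 → R5=6-2=4
CMP R5, 0  (cmp 4,0)
JGT L2: taken
SUB R1, 13 → R1=(-43)-13=-56
SUB R1, 3 → R1=(-56)-3=-59
SUB R5, 2 → R5=4-2=2
CMP R5, 0  (cmp 2,0)
JGT L2: taken
SUB R1, 13 → R1=(-59)-13=-72
SUB R1, 3 → R1=(-72)-3=-75
SUB R5, 2 → R5=2-2=0
CMP R5, 0  (cmp 0,0)
JGT L2: not taken
halt.
Total executed instructions: 29.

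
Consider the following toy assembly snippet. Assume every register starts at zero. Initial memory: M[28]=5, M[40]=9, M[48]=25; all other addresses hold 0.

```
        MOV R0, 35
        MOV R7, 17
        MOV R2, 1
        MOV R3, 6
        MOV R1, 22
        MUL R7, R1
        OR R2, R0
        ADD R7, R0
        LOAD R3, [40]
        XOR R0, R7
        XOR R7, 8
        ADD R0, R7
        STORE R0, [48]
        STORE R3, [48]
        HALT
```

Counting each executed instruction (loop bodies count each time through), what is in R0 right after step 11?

after MOV R0, 35: R0=35
after MOV R7, 17: R7=17
after MOV R2, 1: R2=1
after MOV R3, 6: R3=6
after MOV R1, 22: R1=22
after MUL R7, R1: R7=17*22=374
after OR R2, R0: R2=1|35=35
after ADD R7, R0: R7=374+35=409
after LOAD R3, [40]: R3=M[40]=9
after XOR R0, R7: R0=35^409=442
after XOR R7, 8: R7=409^8=401
After step 11: R0 = 442.

442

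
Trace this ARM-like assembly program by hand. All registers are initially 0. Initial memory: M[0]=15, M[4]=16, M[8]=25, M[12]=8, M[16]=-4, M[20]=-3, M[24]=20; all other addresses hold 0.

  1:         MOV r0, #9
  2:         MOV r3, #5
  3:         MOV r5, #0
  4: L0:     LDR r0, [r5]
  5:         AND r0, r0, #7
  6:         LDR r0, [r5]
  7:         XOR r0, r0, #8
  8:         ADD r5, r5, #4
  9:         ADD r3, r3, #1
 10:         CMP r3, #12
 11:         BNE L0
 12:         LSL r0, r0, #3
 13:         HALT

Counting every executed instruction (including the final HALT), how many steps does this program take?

61

r0=9
r3=5
r5=0
r0=M[0]=15
r0=15&7=7
r0=M[0]=15
r0=15^8=7
r5=0+4=4
r3=5+1=6
CMP r3, #12  (cmp 6,12)
BNE L0: taken
r0=M[4]=16
r0=16&7=0
r0=M[4]=16
r0=16^8=24
r5=4+4=8
r3=6+1=7
CMP r3, #12  (cmp 7,12)
BNE L0: taken
r0=M[8]=25
r0=25&7=1
r0=M[8]=25
r0=25^8=17
r5=8+4=12
r3=7+1=8
CMP r3, #12  (cmp 8,12)
BNE L0: taken
r0=M[12]=8
r0=8&7=0
r0=M[12]=8
r0=8^8=0
r5=12+4=16
r3=8+1=9
CMP r3, #12  (cmp 9,12)
BNE L0: taken
r0=M[16]=-4
r0=(-4)&7=4
r0=M[16]=-4
r0=(-4)^8=-12
r5=16+4=20
r3=9+1=10
CMP r3, #12  (cmp 10,12)
BNE L0: taken
r0=M[20]=-3
r0=(-3)&7=5
r0=M[20]=-3
r0=(-3)^8=-11
r5=20+4=24
r3=10+1=11
CMP r3, #12  (cmp 11,12)
BNE L0: taken
r0=M[24]=20
r0=20&7=4
r0=M[24]=20
r0=20^8=28
r5=24+4=28
r3=11+1=12
CMP r3, #12  (cmp 12,12)
BNE L0: not taken
r0=28<<3=224
halt.
Total executed instructions: 61.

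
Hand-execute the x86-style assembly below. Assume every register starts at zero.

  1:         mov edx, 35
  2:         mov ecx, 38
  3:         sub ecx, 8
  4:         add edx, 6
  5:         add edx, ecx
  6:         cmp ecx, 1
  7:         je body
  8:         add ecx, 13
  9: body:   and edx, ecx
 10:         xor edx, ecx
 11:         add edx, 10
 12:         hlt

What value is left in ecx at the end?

43

after mov edx, 35: edx=35
after mov ecx, 38: ecx=38
after sub ecx, 8: ecx=38-8=30
after add edx, 6: edx=35+6=41
after add edx, ecx: edx=41+30=71
cmp ecx, 1  (cmp 30,1)
je body: not taken
after add ecx, 13: ecx=30+13=43
after and edx, ecx: edx=71&43=3
after xor edx, ecx: edx=3^43=40
after add edx, 10: edx=40+10=50
halt.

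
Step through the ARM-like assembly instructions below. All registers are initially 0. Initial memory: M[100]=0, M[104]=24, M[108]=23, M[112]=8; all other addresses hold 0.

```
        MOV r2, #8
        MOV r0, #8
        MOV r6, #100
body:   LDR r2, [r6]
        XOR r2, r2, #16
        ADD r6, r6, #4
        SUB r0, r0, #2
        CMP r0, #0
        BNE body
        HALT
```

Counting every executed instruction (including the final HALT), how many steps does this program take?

28

MOV r2, #8 → r2=8
MOV r0, #8 → r0=8
MOV r6, #100 → r6=100
LDR r2, [r6] → r2=M[100]=0
XOR r2, r2, #16 → r2=0^16=16
ADD r6, r6, #4 → r6=100+4=104
SUB r0, r0, #2 → r0=8-2=6
CMP r0, #0  (cmp 6,0)
BNE body: taken
LDR r2, [r6] → r2=M[104]=24
XOR r2, r2, #16 → r2=24^16=8
ADD r6, r6, #4 → r6=104+4=108
SUB r0, r0, #2 → r0=6-2=4
CMP r0, #0  (cmp 4,0)
BNE body: taken
LDR r2, [r6] → r2=M[108]=23
XOR r2, r2, #16 → r2=23^16=7
ADD r6, r6, #4 → r6=108+4=112
SUB r0, r0, #2 → r0=4-2=2
CMP r0, #0  (cmp 2,0)
BNE body: taken
LDR r2, [r6] → r2=M[112]=8
XOR r2, r2, #16 → r2=8^16=24
ADD r6, r6, #4 → r6=112+4=116
SUB r0, r0, #2 → r0=2-2=0
CMP r0, #0  (cmp 0,0)
BNE body: not taken
halt.
Total executed instructions: 28.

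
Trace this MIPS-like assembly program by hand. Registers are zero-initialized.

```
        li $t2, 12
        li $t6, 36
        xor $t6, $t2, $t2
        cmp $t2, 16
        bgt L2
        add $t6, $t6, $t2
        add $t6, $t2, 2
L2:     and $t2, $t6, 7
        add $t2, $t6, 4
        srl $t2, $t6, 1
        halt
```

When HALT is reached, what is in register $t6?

14

after li $t2, 12: $t2=12
after li $t6, 36: $t6=36
after xor $t6, $t2, $t2: $t6=12^12=0
cmp $t2, 16  (cmp 12,16)
bgt L2: not taken
after add $t6, $t6, $t2: $t6=0+12=12
after add $t6, $t2, 2: $t6=12+2=14
after and $t2, $t6, 7: $t2=14&7=6
after add $t2, $t6, 4: $t2=14+4=18
after srl $t2, $t6, 1: $t2=14>>1=7
halt.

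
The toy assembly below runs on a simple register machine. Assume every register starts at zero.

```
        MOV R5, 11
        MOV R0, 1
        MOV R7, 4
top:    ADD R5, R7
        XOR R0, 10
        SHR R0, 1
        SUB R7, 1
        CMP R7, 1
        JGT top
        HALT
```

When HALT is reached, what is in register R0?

after MOV R5, 11: R5=11
after MOV R0, 1: R0=1
after MOV R7, 4: R7=4
after ADD R5, R7: R5=11+4=15
after XOR R0, 10: R0=1^10=11
after SHR R0, 1: R0=11>>1=5
after SUB R7, 1: R7=4-1=3
CMP R7, 1  (cmp 3,1)
JGT top: taken
after ADD R5, R7: R5=15+3=18
after XOR R0, 10: R0=5^10=15
after SHR R0, 1: R0=15>>1=7
after SUB R7, 1: R7=3-1=2
CMP R7, 1  (cmp 2,1)
JGT top: taken
after ADD R5, R7: R5=18+2=20
after XOR R0, 10: R0=7^10=13
after SHR R0, 1: R0=13>>1=6
after SUB R7, 1: R7=2-1=1
CMP R7, 1  (cmp 1,1)
JGT top: not taken
halt.

6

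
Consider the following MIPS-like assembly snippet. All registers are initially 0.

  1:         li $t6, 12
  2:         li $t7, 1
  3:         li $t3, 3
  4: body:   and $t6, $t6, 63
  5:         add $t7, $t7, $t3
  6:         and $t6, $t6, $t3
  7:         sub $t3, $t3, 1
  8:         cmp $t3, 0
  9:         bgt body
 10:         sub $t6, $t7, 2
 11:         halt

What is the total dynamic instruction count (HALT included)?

23

after li $t6, 12: $t6=12
after li $t7, 1: $t7=1
after li $t3, 3: $t3=3
after and $t6, $t6, 63: $t6=12&63=12
after add $t7, $t7, $t3: $t7=1+3=4
after and $t6, $t6, $t3: $t6=12&3=0
after sub $t3, $t3, 1: $t3=3-1=2
cmp $t3, 0  (cmp 2,0)
bgt body: taken
after and $t6, $t6, 63: $t6=0&63=0
after add $t7, $t7, $t3: $t7=4+2=6
after and $t6, $t6, $t3: $t6=0&2=0
after sub $t3, $t3, 1: $t3=2-1=1
cmp $t3, 0  (cmp 1,0)
bgt body: taken
after and $t6, $t6, 63: $t6=0&63=0
after add $t7, $t7, $t3: $t7=6+1=7
after and $t6, $t6, $t3: $t6=0&1=0
after sub $t3, $t3, 1: $t3=1-1=0
cmp $t3, 0  (cmp 0,0)
bgt body: not taken
after sub $t6, $t7, 2: $t6=7-2=5
halt.
Total executed instructions: 23.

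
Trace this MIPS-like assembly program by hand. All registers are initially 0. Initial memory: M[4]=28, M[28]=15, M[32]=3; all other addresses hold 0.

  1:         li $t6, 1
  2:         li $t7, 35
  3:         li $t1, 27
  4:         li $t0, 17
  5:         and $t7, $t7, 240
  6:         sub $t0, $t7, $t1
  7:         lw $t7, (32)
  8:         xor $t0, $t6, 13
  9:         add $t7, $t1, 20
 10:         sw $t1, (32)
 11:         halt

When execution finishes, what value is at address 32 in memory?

li $t6, 1 → $t6=1
li $t7, 35 → $t7=35
li $t1, 27 → $t1=27
li $t0, 17 → $t0=17
and $t7, $t7, 240 → $t7=35&240=32
sub $t0, $t7, $t1 → $t0=32-27=5
lw $t7, (32) → $t7=M[32]=3
xor $t0, $t6, 13 → $t0=1^13=12
add $t7, $t1, 20 → $t7=27+20=47
sw $t1, (32) → M[32]=27
halt.

27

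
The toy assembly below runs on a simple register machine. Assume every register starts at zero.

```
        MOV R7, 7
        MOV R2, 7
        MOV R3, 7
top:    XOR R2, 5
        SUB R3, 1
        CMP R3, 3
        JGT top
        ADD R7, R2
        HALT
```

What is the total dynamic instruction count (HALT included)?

MOV R7, 7 → R7=7
MOV R2, 7 → R2=7
MOV R3, 7 → R3=7
XOR R2, 5 → R2=7^5=2
SUB R3, 1 → R3=7-1=6
CMP R3, 3  (cmp 6,3)
JGT top: taken
XOR R2, 5 → R2=2^5=7
SUB R3, 1 → R3=6-1=5
CMP R3, 3  (cmp 5,3)
JGT top: taken
XOR R2, 5 → R2=7^5=2
SUB R3, 1 → R3=5-1=4
CMP R3, 3  (cmp 4,3)
JGT top: taken
XOR R2, 5 → R2=2^5=7
SUB R3, 1 → R3=4-1=3
CMP R3, 3  (cmp 3,3)
JGT top: not taken
ADD R7, R2 → R7=7+7=14
halt.
Total executed instructions: 21.

21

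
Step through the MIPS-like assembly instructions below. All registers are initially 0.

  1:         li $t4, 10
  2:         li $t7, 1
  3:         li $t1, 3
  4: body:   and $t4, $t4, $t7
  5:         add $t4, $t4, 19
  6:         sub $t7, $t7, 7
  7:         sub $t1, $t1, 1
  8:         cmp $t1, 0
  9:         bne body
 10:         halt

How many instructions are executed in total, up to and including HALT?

22

li $t4, 10 → $t4=10
li $t7, 1 → $t7=1
li $t1, 3 → $t1=3
and $t4, $t4, $t7 → $t4=10&1=0
add $t4, $t4, 19 → $t4=0+19=19
sub $t7, $t7, 7 → $t7=1-7=-6
sub $t1, $t1, 1 → $t1=3-1=2
cmp $t1, 0  (cmp 2,0)
bne body: taken
and $t4, $t4, $t7 → $t4=19&(-6)=18
add $t4, $t4, 19 → $t4=18+19=37
sub $t7, $t7, 7 → $t7=(-6)-7=-13
sub $t1, $t1, 1 → $t1=2-1=1
cmp $t1, 0  (cmp 1,0)
bne body: taken
and $t4, $t4, $t7 → $t4=37&(-13)=33
add $t4, $t4, 19 → $t4=33+19=52
sub $t7, $t7, 7 → $t7=(-13)-7=-20
sub $t1, $t1, 1 → $t1=1-1=0
cmp $t1, 0  (cmp 0,0)
bne body: not taken
halt.
Total executed instructions: 22.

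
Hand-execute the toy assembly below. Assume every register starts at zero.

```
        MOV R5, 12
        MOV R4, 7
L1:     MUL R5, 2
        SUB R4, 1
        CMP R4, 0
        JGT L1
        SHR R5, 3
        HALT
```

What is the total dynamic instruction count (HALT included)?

after MOV R5, 12: R5=12
after MOV R4, 7: R4=7
after MUL R5, 2: R5=12*2=24
after SUB R4, 1: R4=7-1=6
CMP R4, 0  (cmp 6,0)
JGT L1: taken
after MUL R5, 2: R5=24*2=48
after SUB R4, 1: R4=6-1=5
CMP R4, 0  (cmp 5,0)
JGT L1: taken
after MUL R5, 2: R5=48*2=96
after SUB R4, 1: R4=5-1=4
CMP R4, 0  (cmp 4,0)
JGT L1: taken
after MUL R5, 2: R5=96*2=192
after SUB R4, 1: R4=4-1=3
CMP R4, 0  (cmp 3,0)
JGT L1: taken
after MUL R5, 2: R5=192*2=384
after SUB R4, 1: R4=3-1=2
CMP R4, 0  (cmp 2,0)
JGT L1: taken
after MUL R5, 2: R5=384*2=768
after SUB R4, 1: R4=2-1=1
CMP R4, 0  (cmp 1,0)
JGT L1: taken
after MUL R5, 2: R5=768*2=1536
after SUB R4, 1: R4=1-1=0
CMP R4, 0  (cmp 0,0)
JGT L1: not taken
after SHR R5, 3: R5=1536>>3=192
halt.
Total executed instructions: 32.

32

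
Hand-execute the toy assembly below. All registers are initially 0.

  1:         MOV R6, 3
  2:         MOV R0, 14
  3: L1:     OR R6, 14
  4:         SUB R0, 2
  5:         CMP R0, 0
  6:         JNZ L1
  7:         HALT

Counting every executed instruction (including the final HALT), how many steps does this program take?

R6=3
R0=14
R6=3|14=15
R0=14-2=12
CMP R0, 0  (cmp 12,0)
JNZ L1: taken
R6=15|14=15
R0=12-2=10
CMP R0, 0  (cmp 10,0)
JNZ L1: taken
R6=15|14=15
R0=10-2=8
CMP R0, 0  (cmp 8,0)
JNZ L1: taken
R6=15|14=15
R0=8-2=6
CMP R0, 0  (cmp 6,0)
JNZ L1: taken
R6=15|14=15
R0=6-2=4
CMP R0, 0  (cmp 4,0)
JNZ L1: taken
R6=15|14=15
R0=4-2=2
CMP R0, 0  (cmp 2,0)
JNZ L1: taken
R6=15|14=15
R0=2-2=0
CMP R0, 0  (cmp 0,0)
JNZ L1: not taken
halt.
Total executed instructions: 31.

31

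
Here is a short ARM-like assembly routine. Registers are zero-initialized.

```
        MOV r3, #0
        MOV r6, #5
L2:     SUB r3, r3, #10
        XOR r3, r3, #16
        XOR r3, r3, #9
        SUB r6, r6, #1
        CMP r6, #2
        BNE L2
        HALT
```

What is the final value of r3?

-21

MOV r3, #0 → r3=0
MOV r6, #5 → r6=5
SUB r3, r3, #10 → r3=0-10=-10
XOR r3, r3, #16 → r3=(-10)^16=-26
XOR r3, r3, #9 → r3=(-26)^9=-17
SUB r6, r6, #1 → r6=5-1=4
CMP r6, #2  (cmp 4,2)
BNE L2: taken
SUB r3, r3, #10 → r3=(-17)-10=-27
XOR r3, r3, #16 → r3=(-27)^16=-11
XOR r3, r3, #9 → r3=(-11)^9=-4
SUB r6, r6, #1 → r6=4-1=3
CMP r6, #2  (cmp 3,2)
BNE L2: taken
SUB r3, r3, #10 → r3=(-4)-10=-14
XOR r3, r3, #16 → r3=(-14)^16=-30
XOR r3, r3, #9 → r3=(-30)^9=-21
SUB r6, r6, #1 → r6=3-1=2
CMP r6, #2  (cmp 2,2)
BNE L2: not taken
halt.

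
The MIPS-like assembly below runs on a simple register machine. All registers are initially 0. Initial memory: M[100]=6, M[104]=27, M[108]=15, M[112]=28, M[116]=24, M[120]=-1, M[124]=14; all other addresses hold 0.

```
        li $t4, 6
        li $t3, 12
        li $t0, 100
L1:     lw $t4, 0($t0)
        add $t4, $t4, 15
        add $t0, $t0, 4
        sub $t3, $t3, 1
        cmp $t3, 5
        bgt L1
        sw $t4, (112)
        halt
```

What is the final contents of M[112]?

li $t4, 6 → $t4=6
li $t3, 12 → $t3=12
li $t0, 100 → $t0=100
lw $t4, 0($t0) → $t4=M[100]=6
add $t4, $t4, 15 → $t4=6+15=21
add $t0, $t0, 4 → $t0=100+4=104
sub $t3, $t3, 1 → $t3=12-1=11
cmp $t3, 5  (cmp 11,5)
bgt L1: taken
lw $t4, 0($t0) → $t4=M[104]=27
add $t4, $t4, 15 → $t4=27+15=42
add $t0, $t0, 4 → $t0=104+4=108
sub $t3, $t3, 1 → $t3=11-1=10
cmp $t3, 5  (cmp 10,5)
bgt L1: taken
lw $t4, 0($t0) → $t4=M[108]=15
add $t4, $t4, 15 → $t4=15+15=30
add $t0, $t0, 4 → $t0=108+4=112
sub $t3, $t3, 1 → $t3=10-1=9
cmp $t3, 5  (cmp 9,5)
bgt L1: taken
lw $t4, 0($t0) → $t4=M[112]=28
add $t4, $t4, 15 → $t4=28+15=43
add $t0, $t0, 4 → $t0=112+4=116
sub $t3, $t3, 1 → $t3=9-1=8
cmp $t3, 5  (cmp 8,5)
bgt L1: taken
lw $t4, 0($t0) → $t4=M[116]=24
add $t4, $t4, 15 → $t4=24+15=39
add $t0, $t0, 4 → $t0=116+4=120
sub $t3, $t3, 1 → $t3=8-1=7
cmp $t3, 5  (cmp 7,5)
bgt L1: taken
lw $t4, 0($t0) → $t4=M[120]=-1
add $t4, $t4, 15 → $t4=(-1)+15=14
add $t0, $t0, 4 → $t0=120+4=124
sub $t3, $t3, 1 → $t3=7-1=6
cmp $t3, 5  (cmp 6,5)
bgt L1: taken
lw $t4, 0($t0) → $t4=M[124]=14
add $t4, $t4, 15 → $t4=14+15=29
add $t0, $t0, 4 → $t0=124+4=128
sub $t3, $t3, 1 → $t3=6-1=5
cmp $t3, 5  (cmp 5,5)
bgt L1: not taken
sw $t4, (112) → M[112]=29
halt.

29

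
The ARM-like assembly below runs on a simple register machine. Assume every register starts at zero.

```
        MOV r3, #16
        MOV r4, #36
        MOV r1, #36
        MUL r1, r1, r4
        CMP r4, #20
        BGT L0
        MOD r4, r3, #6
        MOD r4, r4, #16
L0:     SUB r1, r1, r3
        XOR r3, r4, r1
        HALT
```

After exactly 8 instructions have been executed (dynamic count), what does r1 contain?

MOV r3, #16 → r3=16
MOV r4, #36 → r4=36
MOV r1, #36 → r1=36
MUL r1, r1, r4 → r1=36*36=1296
CMP r4, #20  (cmp 36,20)
BGT L0: taken
SUB r1, r1, r3 → r1=1296-16=1280
XOR r3, r4, r1 → r3=36^1280=1316
After step 8: r1 = 1280.

1280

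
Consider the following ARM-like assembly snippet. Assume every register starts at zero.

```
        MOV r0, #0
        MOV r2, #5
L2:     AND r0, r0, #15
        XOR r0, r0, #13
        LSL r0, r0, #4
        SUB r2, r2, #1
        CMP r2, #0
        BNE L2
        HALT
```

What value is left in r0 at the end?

208

r0=0
r2=5
r0=0&15=0
r0=0^13=13
r0=13<<4=208
r2=5-1=4
CMP r2, #0  (cmp 4,0)
BNE L2: taken
r0=208&15=0
r0=0^13=13
r0=13<<4=208
r2=4-1=3
CMP r2, #0  (cmp 3,0)
BNE L2: taken
r0=208&15=0
r0=0^13=13
r0=13<<4=208
r2=3-1=2
CMP r2, #0  (cmp 2,0)
BNE L2: taken
r0=208&15=0
r0=0^13=13
r0=13<<4=208
r2=2-1=1
CMP r2, #0  (cmp 1,0)
BNE L2: taken
r0=208&15=0
r0=0^13=13
r0=13<<4=208
r2=1-1=0
CMP r2, #0  (cmp 0,0)
BNE L2: not taken
halt.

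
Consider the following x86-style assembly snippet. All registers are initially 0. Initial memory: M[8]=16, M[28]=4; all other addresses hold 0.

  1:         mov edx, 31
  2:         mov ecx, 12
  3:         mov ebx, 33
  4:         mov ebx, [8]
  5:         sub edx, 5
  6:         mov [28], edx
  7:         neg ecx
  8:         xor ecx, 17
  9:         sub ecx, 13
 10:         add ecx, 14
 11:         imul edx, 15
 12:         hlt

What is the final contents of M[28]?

26

mov edx, 31 → edx=31
mov ecx, 12 → ecx=12
mov ebx, 33 → ebx=33
mov ebx, [8] → ebx=M[8]=16
sub edx, 5 → edx=31-5=26
mov [28], edx → M[28]=26
neg ecx → ecx=-(12)=-12
xor ecx, 17 → ecx=(-12)^17=-27
sub ecx, 13 → ecx=(-27)-13=-40
add ecx, 14 → ecx=(-40)+14=-26
imul edx, 15 → edx=26*15=390
halt.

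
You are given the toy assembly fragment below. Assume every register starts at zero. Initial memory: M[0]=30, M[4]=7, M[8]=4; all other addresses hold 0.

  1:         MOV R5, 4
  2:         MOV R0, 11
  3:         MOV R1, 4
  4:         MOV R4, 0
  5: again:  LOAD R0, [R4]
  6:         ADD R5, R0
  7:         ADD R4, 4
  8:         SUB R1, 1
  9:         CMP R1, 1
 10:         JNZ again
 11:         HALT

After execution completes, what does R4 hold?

12

after MOV R5, 4: R5=4
after MOV R0, 11: R0=11
after MOV R1, 4: R1=4
after MOV R4, 0: R4=0
after LOAD R0, [R4]: R0=M[0]=30
after ADD R5, R0: R5=4+30=34
after ADD R4, 4: R4=0+4=4
after SUB R1, 1: R1=4-1=3
CMP R1, 1  (cmp 3,1)
JNZ again: taken
after LOAD R0, [R4]: R0=M[4]=7
after ADD R5, R0: R5=34+7=41
after ADD R4, 4: R4=4+4=8
after SUB R1, 1: R1=3-1=2
CMP R1, 1  (cmp 2,1)
JNZ again: taken
after LOAD R0, [R4]: R0=M[8]=4
after ADD R5, R0: R5=41+4=45
after ADD R4, 4: R4=8+4=12
after SUB R1, 1: R1=2-1=1
CMP R1, 1  (cmp 1,1)
JNZ again: not taken
halt.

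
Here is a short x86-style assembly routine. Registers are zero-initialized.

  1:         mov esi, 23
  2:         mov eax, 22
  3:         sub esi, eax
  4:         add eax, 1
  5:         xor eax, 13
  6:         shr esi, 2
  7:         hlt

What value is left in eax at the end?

after mov esi, 23: esi=23
after mov eax, 22: eax=22
after sub esi, eax: esi=23-22=1
after add eax, 1: eax=22+1=23
after xor eax, 13: eax=23^13=26
after shr esi, 2: esi=1>>2=0
halt.

26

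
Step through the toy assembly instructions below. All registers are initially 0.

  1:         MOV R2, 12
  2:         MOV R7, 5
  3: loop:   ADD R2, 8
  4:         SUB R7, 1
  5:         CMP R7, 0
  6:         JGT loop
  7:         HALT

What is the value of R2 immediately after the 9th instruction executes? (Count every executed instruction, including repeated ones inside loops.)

28

MOV R2, 12 → R2=12
MOV R7, 5 → R7=5
ADD R2, 8 → R2=12+8=20
SUB R7, 1 → R7=5-1=4
CMP R7, 0  (cmp 4,0)
JGT loop: taken
ADD R2, 8 → R2=20+8=28
SUB R7, 1 → R7=4-1=3
CMP R7, 0  (cmp 3,0)
After step 9: R2 = 28.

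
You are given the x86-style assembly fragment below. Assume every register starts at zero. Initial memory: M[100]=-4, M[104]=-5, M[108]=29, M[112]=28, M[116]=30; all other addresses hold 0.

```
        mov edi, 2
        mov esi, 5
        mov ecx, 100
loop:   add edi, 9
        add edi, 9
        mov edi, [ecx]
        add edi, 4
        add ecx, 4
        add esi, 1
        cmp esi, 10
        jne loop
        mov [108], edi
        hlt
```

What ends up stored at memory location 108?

after mov edi, 2: edi=2
after mov esi, 5: esi=5
after mov ecx, 100: ecx=100
after add edi, 9: edi=2+9=11
after add edi, 9: edi=11+9=20
after mov edi, [ecx]: edi=M[100]=-4
after add edi, 4: edi=(-4)+4=0
after add ecx, 4: ecx=100+4=104
after add esi, 1: esi=5+1=6
cmp esi, 10  (cmp 6,10)
jne loop: taken
after add edi, 9: edi=0+9=9
after add edi, 9: edi=9+9=18
after mov edi, [ecx]: edi=M[104]=-5
after add edi, 4: edi=(-5)+4=-1
after add ecx, 4: ecx=104+4=108
after add esi, 1: esi=6+1=7
cmp esi, 10  (cmp 7,10)
jne loop: taken
after add edi, 9: edi=(-1)+9=8
after add edi, 9: edi=8+9=17
after mov edi, [ecx]: edi=M[108]=29
after add edi, 4: edi=29+4=33
after add ecx, 4: ecx=108+4=112
after add esi, 1: esi=7+1=8
cmp esi, 10  (cmp 8,10)
jne loop: taken
after add edi, 9: edi=33+9=42
after add edi, 9: edi=42+9=51
after mov edi, [ecx]: edi=M[112]=28
after add edi, 4: edi=28+4=32
after add ecx, 4: ecx=112+4=116
after add esi, 1: esi=8+1=9
cmp esi, 10  (cmp 9,10)
jne loop: taken
after add edi, 9: edi=32+9=41
after add edi, 9: edi=41+9=50
after mov edi, [ecx]: edi=M[116]=30
after add edi, 4: edi=30+4=34
after add ecx, 4: ecx=116+4=120
after add esi, 1: esi=9+1=10
cmp esi, 10  (cmp 10,10)
jne loop: not taken
mov [108], edi → M[108]=34
halt.

34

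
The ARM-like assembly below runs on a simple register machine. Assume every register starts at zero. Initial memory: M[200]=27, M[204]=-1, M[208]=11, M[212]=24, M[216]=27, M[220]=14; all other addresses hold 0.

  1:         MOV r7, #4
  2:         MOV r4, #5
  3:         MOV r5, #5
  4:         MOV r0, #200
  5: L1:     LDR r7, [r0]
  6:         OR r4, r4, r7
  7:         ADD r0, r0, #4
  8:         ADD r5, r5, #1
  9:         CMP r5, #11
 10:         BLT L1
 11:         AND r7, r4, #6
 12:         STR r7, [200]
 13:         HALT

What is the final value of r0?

224

MOV r7, #4 → r7=4
MOV r4, #5 → r4=5
MOV r5, #5 → r5=5
MOV r0, #200 → r0=200
LDR r7, [r0] → r7=M[200]=27
OR r4, r4, r7 → r4=5|27=31
ADD r0, r0, #4 → r0=200+4=204
ADD r5, r5, #1 → r5=5+1=6
CMP r5, #11  (cmp 6,11)
BLT L1: taken
LDR r7, [r0] → r7=M[204]=-1
OR r4, r4, r7 → r4=31|(-1)=-1
ADD r0, r0, #4 → r0=204+4=208
ADD r5, r5, #1 → r5=6+1=7
CMP r5, #11  (cmp 7,11)
BLT L1: taken
LDR r7, [r0] → r7=M[208]=11
OR r4, r4, r7 → r4=(-1)|11=-1
ADD r0, r0, #4 → r0=208+4=212
ADD r5, r5, #1 → r5=7+1=8
CMP r5, #11  (cmp 8,11)
BLT L1: taken
LDR r7, [r0] → r7=M[212]=24
OR r4, r4, r7 → r4=(-1)|24=-1
ADD r0, r0, #4 → r0=212+4=216
ADD r5, r5, #1 → r5=8+1=9
CMP r5, #11  (cmp 9,11)
BLT L1: taken
LDR r7, [r0] → r7=M[216]=27
OR r4, r4, r7 → r4=(-1)|27=-1
ADD r0, r0, #4 → r0=216+4=220
ADD r5, r5, #1 → r5=9+1=10
CMP r5, #11  (cmp 10,11)
BLT L1: taken
LDR r7, [r0] → r7=M[220]=14
OR r4, r4, r7 → r4=(-1)|14=-1
ADD r0, r0, #4 → r0=220+4=224
ADD r5, r5, #1 → r5=10+1=11
CMP r5, #11  (cmp 11,11)
BLT L1: not taken
AND r7, r4, #6 → r7=(-1)&6=6
STR r7, [200] → M[200]=6
halt.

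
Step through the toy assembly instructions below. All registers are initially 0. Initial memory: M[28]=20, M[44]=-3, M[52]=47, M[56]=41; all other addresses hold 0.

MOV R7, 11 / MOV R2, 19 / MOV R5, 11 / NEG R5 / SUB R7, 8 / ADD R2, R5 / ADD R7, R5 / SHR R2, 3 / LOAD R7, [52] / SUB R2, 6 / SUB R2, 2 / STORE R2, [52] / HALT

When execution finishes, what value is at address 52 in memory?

MOV R7, 11 → R7=11
MOV R2, 19 → R2=19
MOV R5, 11 → R5=11
NEG R5 → R5=-(11)=-11
SUB R7, 8 → R7=11-8=3
ADD R2, R5 → R2=19+(-11)=8
ADD R7, R5 → R7=3+(-11)=-8
SHR R2, 3 → R2=8>>3=1
LOAD R7, [52] → R7=M[52]=47
SUB R2, 6 → R2=1-6=-5
SUB R2, 2 → R2=(-5)-2=-7
STORE R2, [52] → M[52]=-7
halt.

-7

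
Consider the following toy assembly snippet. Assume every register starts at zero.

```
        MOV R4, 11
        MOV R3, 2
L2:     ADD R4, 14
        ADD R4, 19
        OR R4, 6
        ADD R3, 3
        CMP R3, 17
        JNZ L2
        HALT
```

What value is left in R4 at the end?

R4=11
R3=2
R4=11+14=25
R4=25+19=44
R4=44|6=46
R3=2+3=5
CMP R3, 17  (cmp 5,17)
JNZ L2: taken
R4=46+14=60
R4=60+19=79
R4=79|6=79
R3=5+3=8
CMP R3, 17  (cmp 8,17)
JNZ L2: taken
R4=79+14=93
R4=93+19=112
R4=112|6=118
R3=8+3=11
CMP R3, 17  (cmp 11,17)
JNZ L2: taken
R4=118+14=132
R4=132+19=151
R4=151|6=151
R3=11+3=14
CMP R3, 17  (cmp 14,17)
JNZ L2: taken
R4=151+14=165
R4=165+19=184
R4=184|6=190
R3=14+3=17
CMP R3, 17  (cmp 17,17)
JNZ L2: not taken
halt.

190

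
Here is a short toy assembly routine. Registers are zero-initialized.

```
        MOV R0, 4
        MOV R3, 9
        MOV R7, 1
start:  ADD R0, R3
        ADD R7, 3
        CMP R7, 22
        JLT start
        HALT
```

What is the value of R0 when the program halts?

R0=4
R3=9
R7=1
R0=4+9=13
R7=1+3=4
CMP R7, 22  (cmp 4,22)
JLT start: taken
R0=13+9=22
R7=4+3=7
CMP R7, 22  (cmp 7,22)
JLT start: taken
R0=22+9=31
R7=7+3=10
CMP R7, 22  (cmp 10,22)
JLT start: taken
R0=31+9=40
R7=10+3=13
CMP R7, 22  (cmp 13,22)
JLT start: taken
R0=40+9=49
R7=13+3=16
CMP R7, 22  (cmp 16,22)
JLT start: taken
R0=49+9=58
R7=16+3=19
CMP R7, 22  (cmp 19,22)
JLT start: taken
R0=58+9=67
R7=19+3=22
CMP R7, 22  (cmp 22,22)
JLT start: not taken
halt.

67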